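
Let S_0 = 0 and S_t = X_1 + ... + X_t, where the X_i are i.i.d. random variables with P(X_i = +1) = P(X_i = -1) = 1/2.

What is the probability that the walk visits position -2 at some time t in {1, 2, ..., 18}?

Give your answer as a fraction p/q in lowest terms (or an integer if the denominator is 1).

Count via complement. Let g(t,s) = #length-t paths at position s with S_1..S_t all ≠ -2.
g(t,s) = g(t-1,s-1) + g(t-1,s+1) for s ≠ -2; g(t,-2) = 0.
t=0: g(0,0)=1
t=1: g(1,-1)=1 g(1,1)=1
t=2: g(2,0)=2 g(2,2)=1
t=3: g(3,-1)=2 g(3,1)=3 g(3,3)=1
t=4: g(4,0)=5 g(4,2)=4 g(4,4)=1
t=5: g(5,-1)=5 g(5,1)=9 g(5,3)=5 g(5,5)=1
t=6: g(6,0)=14 g(6,2)=14 g(6,4)=6 g(6,6)=1
t=7: g(7,-1)=14 g(7,1)=28 g(7,3)=20 g(7,5)=7 g(7,7)=1
t=8: g(8,0)=42 g(8,2)=48 g(8,4)=27 g(8,6)=8 g(8,8)=1
t=9: g(9,-1)=42 g(9,1)=90 g(9,3)=75 g(9,5)=35 g(9,7)=9 g(9,9)=1
t=10: g(10,0)=132 g(10,2)=165 g(10,4)=110 g(10,6)=44 g(10,8)=10 g(10,10)=1
t=11: g(11,-1)=132 g(11,1)=297 g(11,3)=275 g(11,5)=154 g(11,7)=54 g(11,9)=11 g(11,11)=1
t=12: g(12,0)=429 g(12,2)=572 g(12,4)=429 g(12,6)=208 g(12,8)=65 g(12,10)=12 g(12,12)=1
t=13: g(13,-1)=429 g(13,1)=1001 g(13,3)=1001 g(13,5)=637 g(13,7)=273 g(13,9)=77 g(13,11)=13 g(13,13)=1
t=14: g(14,0)=1430 g(14,2)=2002 g(14,4)=1638 g(14,6)=910 g(14,8)=350 g(14,10)=90 g(14,12)=14 g(14,14)=1
t=15: g(15,-1)=1430 g(15,1)=3432 g(15,3)=3640 g(15,5)=2548 g(15,7)=1260 g(15,9)=440 g(15,11)=104 g(15,13)=15 g(15,15)=1
t=16: g(16,0)=4862 g(16,2)=7072 g(16,4)=6188 g(16,6)=3808 g(16,8)=1700 g(16,10)=544 g(16,12)=119 g(16,14)=16 g(16,16)=1
t=17: g(17,-1)=4862 g(17,1)=11934 g(17,3)=13260 g(17,5)=9996 g(17,7)=5508 g(17,9)=2244 g(17,11)=663 g(17,13)=135 g(17,15)=17 g(17,17)=1
t=18: g(18,0)=16796 g(18,2)=25194 g(18,4)=23256 g(18,6)=15504 g(18,8)=7752 g(18,10)=2907 g(18,12)=798 g(18,14)=152 g(18,16)=18 g(18,18)=1
Paths never hitting -2: Σ_s g(18,s) = 92378
Paths hitting -2: 2^18 - 92378 = 169766
P = 169766/262144 = 84883/131072

Answer: 84883/131072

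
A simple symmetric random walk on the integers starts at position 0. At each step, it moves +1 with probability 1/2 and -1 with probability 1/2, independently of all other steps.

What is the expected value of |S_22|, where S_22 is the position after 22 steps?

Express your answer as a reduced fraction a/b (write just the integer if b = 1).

Answer: 969969/262144

Derivation:
S_22 takes values m ≡ 0 (mod 2) with |m| ≤ 22; P(S_22=m) = C(22,(22+m)/2)/2^22.
Total paths: 2^22 = 4194304
Distribution: P(S=-22)=1/4194304, P(S=-20)=22/4194304, P(S=-18)=231/4194304, P(S=-16)=1540/4194304, P(S=-14)=7315/4194304, P(S=-12)=26334/4194304, P(S=-10)=74613/4194304, P(S=-8)=170544/4194304, P(S=-6)=319770/4194304, P(S=-4)=497420/4194304, P(S=-2)=646646/4194304, P(S=0)=705432/4194304, P(S=2)=646646/4194304, P(S=4)=497420/4194304, P(S=6)=319770/4194304, P(S=8)=170544/4194304, P(S=10)=74613/4194304, P(S=12)=26334/4194304, P(S=14)=7315/4194304, P(S=16)=1540/4194304, P(S=18)=231/4194304, P(S=20)=22/4194304, P(S=22)=1/4194304
E[|S_22|] = Σ_m |m|·P(S_22=m) = 15519504/4194304 = 969969/262144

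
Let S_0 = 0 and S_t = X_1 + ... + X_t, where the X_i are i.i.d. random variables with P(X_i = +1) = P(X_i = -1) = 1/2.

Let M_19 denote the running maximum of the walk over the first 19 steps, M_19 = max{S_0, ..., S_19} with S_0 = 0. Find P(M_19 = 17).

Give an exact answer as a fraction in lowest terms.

Answer: 19/524288

Derivation:
Let M_19 = max(S_0,...,S_19). Use the reflection principle: for j ≥ 1, #{paths with M_19 ≥ j} = #{S_19 ≥ j} + #{S_19 ≥ j+1}.
By reflection, #{M_19 ≥ 17} = #{S_19 ≥ 17} + #{S_19 ≥ 18} = 20 + 1 = 21.
#{M_19 ≥ 18} = #{S_19 ≥ 18} + #{S_19 ≥ 19} = 1 + 1 = 2.
#{M_19 = 17} = 21 - 2 = 19.
P(M_19 = 17) = 19/524288 = 19/524288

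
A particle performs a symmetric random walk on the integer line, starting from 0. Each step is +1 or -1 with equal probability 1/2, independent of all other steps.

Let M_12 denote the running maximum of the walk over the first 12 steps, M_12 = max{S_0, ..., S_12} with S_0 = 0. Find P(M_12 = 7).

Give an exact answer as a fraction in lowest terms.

Answer: 33/2048

Derivation:
Let M_12 = max(S_0,...,S_12). Use the reflection principle: for j ≥ 1, #{paths with M_12 ≥ j} = #{S_12 ≥ j} + #{S_12 ≥ j+1}.
By reflection, #{M_12 ≥ 7} = #{S_12 ≥ 7} + #{S_12 ≥ 8} = 79 + 79 = 158.
#{M_12 ≥ 8} = #{S_12 ≥ 8} + #{S_12 ≥ 9} = 79 + 13 = 92.
#{M_12 = 7} = 158 - 92 = 66.
P(M_12 = 7) = 66/4096 = 33/2048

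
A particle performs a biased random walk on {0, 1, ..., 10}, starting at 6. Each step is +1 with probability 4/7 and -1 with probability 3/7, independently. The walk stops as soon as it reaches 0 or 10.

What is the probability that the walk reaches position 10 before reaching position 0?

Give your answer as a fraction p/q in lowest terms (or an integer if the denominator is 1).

Biased walk: p = 4/7, q = 3/7, r = q/p = 3/4
Gambler's ruin: P(hit 10 before 0 | start at 6) = (1 - r^a)/(1 - r^N)
r^6 = 729/4096; r^10 = 59049/1048576
P = (1 - 729/4096) / (1 - 59049/1048576) = 3367/4096 / 989527/1048576 = 123136/141361

Answer: 123136/141361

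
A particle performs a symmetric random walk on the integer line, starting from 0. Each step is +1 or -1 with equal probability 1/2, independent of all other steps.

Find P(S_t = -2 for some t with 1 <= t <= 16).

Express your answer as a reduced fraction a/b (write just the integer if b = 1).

Answer: 20613/32768

Derivation:
Count via complement. Let g(t,s) = #length-t paths at position s with S_1..S_t all ≠ -2.
g(t,s) = g(t-1,s-1) + g(t-1,s+1) for s ≠ -2; g(t,-2) = 0.
t=0: g(0,0)=1
t=1: g(1,-1)=1 g(1,1)=1
t=2: g(2,0)=2 g(2,2)=1
t=3: g(3,-1)=2 g(3,1)=3 g(3,3)=1
t=4: g(4,0)=5 g(4,2)=4 g(4,4)=1
t=5: g(5,-1)=5 g(5,1)=9 g(5,3)=5 g(5,5)=1
t=6: g(6,0)=14 g(6,2)=14 g(6,4)=6 g(6,6)=1
t=7: g(7,-1)=14 g(7,1)=28 g(7,3)=20 g(7,5)=7 g(7,7)=1
t=8: g(8,0)=42 g(8,2)=48 g(8,4)=27 g(8,6)=8 g(8,8)=1
t=9: g(9,-1)=42 g(9,1)=90 g(9,3)=75 g(9,5)=35 g(9,7)=9 g(9,9)=1
t=10: g(10,0)=132 g(10,2)=165 g(10,4)=110 g(10,6)=44 g(10,8)=10 g(10,10)=1
t=11: g(11,-1)=132 g(11,1)=297 g(11,3)=275 g(11,5)=154 g(11,7)=54 g(11,9)=11 g(11,11)=1
t=12: g(12,0)=429 g(12,2)=572 g(12,4)=429 g(12,6)=208 g(12,8)=65 g(12,10)=12 g(12,12)=1
t=13: g(13,-1)=429 g(13,1)=1001 g(13,3)=1001 g(13,5)=637 g(13,7)=273 g(13,9)=77 g(13,11)=13 g(13,13)=1
t=14: g(14,0)=1430 g(14,2)=2002 g(14,4)=1638 g(14,6)=910 g(14,8)=350 g(14,10)=90 g(14,12)=14 g(14,14)=1
t=15: g(15,-1)=1430 g(15,1)=3432 g(15,3)=3640 g(15,5)=2548 g(15,7)=1260 g(15,9)=440 g(15,11)=104 g(15,13)=15 g(15,15)=1
t=16: g(16,0)=4862 g(16,2)=7072 g(16,4)=6188 g(16,6)=3808 g(16,8)=1700 g(16,10)=544 g(16,12)=119 g(16,14)=16 g(16,16)=1
Paths never hitting -2: Σ_s g(16,s) = 24310
Paths hitting -2: 2^16 - 24310 = 41226
P = 41226/65536 = 20613/32768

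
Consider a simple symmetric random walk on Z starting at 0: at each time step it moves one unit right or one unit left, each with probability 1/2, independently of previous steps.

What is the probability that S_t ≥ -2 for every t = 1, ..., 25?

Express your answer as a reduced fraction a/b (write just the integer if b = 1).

Answer: 928625/2097152

Derivation:
Let f(t,s) = #length-t paths at position s with S_1..S_t all ≥ -2.
f(t,s) = f(t-1,s-1) + f(t-1,s+1) for s ≥ -2; f(t,s) = 0 for s < -2.
t=0: f(0,0)=1
t=1: f(1,-1)=1 f(1,1)=1
t=2: f(2,-2)=1 f(2,0)=2 f(2,2)=1
t=3: f(3,-1)=3 f(3,1)=3 f(3,3)=1
t=4: f(4,-2)=3 f(4,0)=6 f(4,2)=4 f(4,4)=1
t=5: f(5,-1)=9 f(5,1)=10 f(5,3)=5 f(5,5)=1
t=6: f(6,-2)=9 f(6,0)=19 f(6,2)=15 f(6,4)=6 f(6,6)=1
t=7: f(7,-1)=28 f(7,1)=34 f(7,3)=21 f(7,5)=7 f(7,7)=1
t=8: f(8,-2)=28 f(8,0)=62 f(8,2)=55 f(8,4)=28 f(8,6)=8 f(8,8)=1
t=9: f(9,-1)=90 f(9,1)=117 f(9,3)=83 f(9,5)=36 f(9,7)=9 f(9,9)=1
t=10: f(10,-2)=90 f(10,0)=207 f(10,2)=200 f(10,4)=119 f(10,6)=45 f(10,8)=10 f(10,10)=1
t=11: f(11,-1)=297 f(11,1)=407 f(11,3)=319 f(11,5)=164 f(11,7)=55 f(11,9)=11 f(11,11)=1
t=12: f(12,-2)=297 f(12,0)=704 f(12,2)=726 f(12,4)=483 f(12,6)=219 f(12,8)=66 f(12,10)=12 f(12,12)=1
t=13: f(13,-1)=1001 f(13,1)=1430 f(13,3)=1209 f(13,5)=702 f(13,7)=285 f(13,9)=78 f(13,11)=13 f(13,13)=1
t=14: f(14,-2)=1001 f(14,0)=2431 f(14,2)=2639 f(14,4)=1911 f(14,6)=987 f(14,8)=363 f(14,10)=91 f(14,12)=14 f(14,14)=1
t=15: f(15,-1)=3432 f(15,1)=5070 f(15,3)=4550 f(15,5)=2898 f(15,7)=1350 f(15,9)=454 f(15,11)=105 f(15,13)=15 f(15,15)=1
t=16: f(16,-2)=3432 f(16,0)=8502 f(16,2)=9620 f(16,4)=7448 f(16,6)=4248 f(16,8)=1804 f(16,10)=559 f(16,12)=120 f(16,14)=16 f(16,16)=1
t=17: f(17,-1)=11934 f(17,1)=18122 f(17,3)=17068 f(17,5)=11696 f(17,7)=6052 f(17,9)=2363 f(17,11)=679 f(17,13)=136 f(17,15)=17 f(17,17)=1
t=18: f(18,-2)=11934 f(18,0)=30056 f(18,2)=35190 f(18,4)=28764 f(18,6)=17748 f(18,8)=8415 f(18,10)=3042 f(18,12)=815 f(18,14)=153 f(18,16)=18 f(18,18)=1
t=19: f(19,-1)=41990 f(19,1)=65246 f(19,3)=63954 f(19,5)=46512 f(19,7)=26163 f(19,9)=11457 f(19,11)=3857 f(19,13)=968 f(19,15)=171 f(19,17)=19 f(19,19)=1
t=20: f(20,-2)=41990 f(20,0)=107236 f(20,2)=129200 f(20,4)=110466 f(20,6)=72675 f(20,8)=37620 f(20,10)=15314 f(20,12)=4825 f(20,14)=1139 f(20,16)=190 f(20,18)=20 f(20,20)=1
t=21: f(21,-1)=149226 f(21,1)=236436 f(21,3)=239666 f(21,5)=183141 f(21,7)=110295 f(21,9)=52934 f(21,11)=20139 f(21,13)=5964 f(21,15)=1329 f(21,17)=210 f(21,19)=21 f(21,21)=1
t=22: f(22,-2)=149226 f(22,0)=385662 f(22,2)=476102 f(22,4)=422807 f(22,6)=293436 f(22,8)=163229 f(22,10)=73073 f(22,12)=26103 f(22,14)=7293 f(22,16)=1539 f(22,18)=231 f(22,20)=22 f(22,22)=1
t=23: f(23,-1)=534888 f(23,1)=861764 f(23,3)=898909 f(23,5)=716243 f(23,7)=456665 f(23,9)=236302 f(23,11)=99176 f(23,13)=33396 f(23,15)=8832 f(23,17)=1770 f(23,19)=253 f(23,21)=23 f(23,23)=1
t=24: f(24,-2)=534888 f(24,0)=1396652 f(24,2)=1760673 f(24,4)=1615152 f(24,6)=1172908 f(24,8)=692967 f(24,10)=335478 f(24,12)=132572 f(24,14)=42228 f(24,16)=10602 f(24,18)=2023 f(24,20)=276 f(24,22)=24 f(24,24)=1
t=25: f(25,-1)=1931540 f(25,1)=3157325 f(25,3)=3375825 f(25,5)=2788060 f(25,7)=1865875 f(25,9)=1028445 f(25,11)=468050 f(25,13)=174800 f(25,15)=52830 f(25,17)=12625 f(25,19)=2299 f(25,21)=300 f(25,23)=25 f(25,25)=1
Σ_s f(25,s) = 14858000
P = 14858000/33554432 = 928625/2097152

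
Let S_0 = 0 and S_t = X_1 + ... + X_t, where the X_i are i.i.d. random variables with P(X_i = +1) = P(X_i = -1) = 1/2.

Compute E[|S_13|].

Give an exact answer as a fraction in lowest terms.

S_13 takes values m ≡ 1 (mod 2) with |m| ≤ 13; P(S_13=m) = C(13,(13+m)/2)/2^13.
Total paths: 2^13 = 8192
Distribution: P(S=-13)=1/8192, P(S=-11)=13/8192, P(S=-9)=78/8192, P(S=-7)=286/8192, P(S=-5)=715/8192, P(S=-3)=1287/8192, P(S=-1)=1716/8192, P(S=1)=1716/8192, P(S=3)=1287/8192, P(S=5)=715/8192, P(S=7)=286/8192, P(S=9)=78/8192, P(S=11)=13/8192, P(S=13)=1/8192
E[|S_13|] = Σ_m |m|·P(S_13=m) = 24024/8192 = 3003/1024

Answer: 3003/1024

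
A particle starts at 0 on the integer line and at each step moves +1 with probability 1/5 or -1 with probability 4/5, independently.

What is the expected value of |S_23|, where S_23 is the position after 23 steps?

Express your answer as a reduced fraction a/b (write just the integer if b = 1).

Answer: 32906006783416311/2384185791015625

Derivation:
S_23 takes values m ≡ 1 (mod 2) with |m| ≤ 23; P(S_23=m) = C(23,(23+m)/2) · (1/5)^((23+m)/2) · (4/5)^((23-m)/2).
Distribution: P(S=-23)=70368744177664/11920928955078125, P(S=-21)=404620279021568/11920928955078125, P(S=-19)=1112705767309312/11920928955078125, P(S=-17)=1947235092791296/11920928955078125, P(S=-15)=486808773197824/2384185791015625, P(S=-13)=2312341672689664/11920928955078125, P(S=-11)=1734256254517248/11920928955078125, P(S=-9)=1052941297385472/11920928955078125, P(S=-7)=526470648692736/11920928955078125, P(S=-5)=43872554057728/2384185791015625, P(S=-3)=76776969601024/11920928955078125, P(S=-1)=22684104654848/11920928955078125, P(S=1)=5671026163712/11920928955078125, P(S=3)=1199640150016/11920928955078125, P(S=5)=42844291072/2384185791015625, P(S=7)=32133218304/11920928955078125, P(S=9)=4016652288/11920928955078125, P(S=11)=413478912/11920928955078125, P(S=13)=34456576/11920928955078125, P(S=15)=453376/2384185791015625, P(S=17)=113344/11920928955078125, P(S=19)=4048/11920928955078125, P(S=21)=92/11920928955078125, P(S=23)=1/11920928955078125
E[|S_23|] = Σ_m |m|·P(S_23=m) = 32906006783416311/2384185791015625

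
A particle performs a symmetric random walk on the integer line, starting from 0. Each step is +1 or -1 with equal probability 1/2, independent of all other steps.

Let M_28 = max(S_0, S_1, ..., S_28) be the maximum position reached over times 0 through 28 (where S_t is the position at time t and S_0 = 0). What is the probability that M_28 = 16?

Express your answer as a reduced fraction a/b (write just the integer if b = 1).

Answer: 94185/67108864

Derivation:
Let M_28 = max(S_0,...,S_28). Use the reflection principle: for j ≥ 1, #{paths with M_28 ≥ j} = #{S_28 ≥ j} + #{S_28 ≥ j+1}.
By reflection, #{M_28 ≥ 16} = #{S_28 ≥ 16} + #{S_28 ≥ 17} = 499178 + 122438 = 621616.
#{M_28 ≥ 17} = #{S_28 ≥ 17} + #{S_28 ≥ 18} = 122438 + 122438 = 244876.
#{M_28 = 16} = 621616 - 244876 = 376740.
P(M_28 = 16) = 376740/268435456 = 94185/67108864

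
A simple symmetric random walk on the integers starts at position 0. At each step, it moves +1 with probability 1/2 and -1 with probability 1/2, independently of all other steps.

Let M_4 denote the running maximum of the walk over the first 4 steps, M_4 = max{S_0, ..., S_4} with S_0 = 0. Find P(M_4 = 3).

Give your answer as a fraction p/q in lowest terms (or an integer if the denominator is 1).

Answer: 1/16

Derivation:
Let M_4 = max(S_0,...,S_4). Use the reflection principle: for j ≥ 1, #{paths with M_4 ≥ j} = #{S_4 ≥ j} + #{S_4 ≥ j+1}.
By reflection, #{M_4 ≥ 3} = #{S_4 ≥ 3} + #{S_4 ≥ 4} = 1 + 1 = 2.
#{M_4 ≥ 4} = #{S_4 ≥ 4} + #{S_4 ≥ 5} = 1 + 0 = 1.
#{M_4 = 3} = 2 - 1 = 1.
P(M_4 = 3) = 1/16 = 1/16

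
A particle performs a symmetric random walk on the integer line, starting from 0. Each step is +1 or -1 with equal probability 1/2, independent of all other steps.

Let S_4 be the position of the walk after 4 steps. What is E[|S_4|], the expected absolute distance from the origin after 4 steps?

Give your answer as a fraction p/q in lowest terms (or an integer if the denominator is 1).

S_4 takes values m ≡ 0 (mod 2) with |m| ≤ 4; P(S_4=m) = C(4,(4+m)/2)/2^4.
Total paths: 2^4 = 16
Distribution: P(S=-4)=1/16, P(S=-2)=4/16, P(S=0)=6/16, P(S=2)=4/16, P(S=4)=1/16
E[|S_4|] = Σ_m |m|·P(S_4=m) = 24/16 = 3/2

Answer: 3/2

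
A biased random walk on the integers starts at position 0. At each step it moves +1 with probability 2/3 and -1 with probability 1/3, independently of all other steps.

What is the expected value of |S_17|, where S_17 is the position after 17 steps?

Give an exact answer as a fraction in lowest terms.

S_17 takes values m ≡ 1 (mod 2) with |m| ≤ 17; P(S_17=m) = C(17,(17+m)/2) · (2/3)^((17+m)/2) · (1/3)^((17-m)/2).
Distribution: P(S=-17)=1/129140163, P(S=-15)=34/129140163, P(S=-13)=544/129140163, P(S=-11)=5440/129140163, P(S=-9)=38080/129140163, P(S=-7)=198016/129140163, P(S=-5)=792064/129140163, P(S=-3)=2489344/129140163, P(S=-1)=6223360/129140163, P(S=1)=12446720/129140163, P(S=3)=19914752/129140163, P(S=5)=25346048/129140163, P(S=7)=25346048/129140163, P(S=9)=19496960/129140163, P(S=11)=11141120/129140163, P(S=13)=4456448/129140163, P(S=15)=1114112/129140163, P(S=17)=131072/129140163
E[|S_17|] = Σ_m |m|·P(S_17=m) = 85632247/14348907

Answer: 85632247/14348907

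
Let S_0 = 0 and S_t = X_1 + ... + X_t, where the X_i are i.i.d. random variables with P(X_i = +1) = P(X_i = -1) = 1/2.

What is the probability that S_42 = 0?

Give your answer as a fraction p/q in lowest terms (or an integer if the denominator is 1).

To return to 0 after 42 steps: need exactly 21 steps of +1 and 21 of -1.
Favorable paths: C(42,21) = 538257874440
Total paths: 2^42 = 4398046511104
P = 538257874440/4398046511104 = 67282234305/549755813888

Answer: 67282234305/549755813888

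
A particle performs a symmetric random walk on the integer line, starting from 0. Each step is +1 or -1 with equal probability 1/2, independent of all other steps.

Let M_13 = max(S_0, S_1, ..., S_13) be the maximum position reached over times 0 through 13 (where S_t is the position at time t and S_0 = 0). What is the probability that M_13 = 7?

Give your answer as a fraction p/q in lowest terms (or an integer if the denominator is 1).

Answer: 143/4096

Derivation:
Let M_13 = max(S_0,...,S_13). Use the reflection principle: for j ≥ 1, #{paths with M_13 ≥ j} = #{S_13 ≥ j} + #{S_13 ≥ j+1}.
By reflection, #{M_13 ≥ 7} = #{S_13 ≥ 7} + #{S_13 ≥ 8} = 378 + 92 = 470.
#{M_13 ≥ 8} = #{S_13 ≥ 8} + #{S_13 ≥ 9} = 92 + 92 = 184.
#{M_13 = 7} = 470 - 184 = 286.
P(M_13 = 7) = 286/8192 = 143/4096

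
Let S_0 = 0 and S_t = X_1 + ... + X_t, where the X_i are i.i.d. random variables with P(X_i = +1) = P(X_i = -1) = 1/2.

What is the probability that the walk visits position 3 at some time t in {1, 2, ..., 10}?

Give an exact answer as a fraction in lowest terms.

Answer: 11/32

Derivation:
Count via complement. Let g(t,s) = #length-t paths at position s with S_1..S_t all ≠ 3.
g(t,s) = g(t-1,s-1) + g(t-1,s+1) for s ≠ 3; g(t,3) = 0.
t=0: g(0,0)=1
t=1: g(1,-1)=1 g(1,1)=1
t=2: g(2,-2)=1 g(2,0)=2 g(2,2)=1
t=3: g(3,-3)=1 g(3,-1)=3 g(3,1)=3
t=4: g(4,-4)=1 g(4,-2)=4 g(4,0)=6 g(4,2)=3
t=5: g(5,-5)=1 g(5,-3)=5 g(5,-1)=10 g(5,1)=9
t=6: g(6,-6)=1 g(6,-4)=6 g(6,-2)=15 g(6,0)=19 g(6,2)=9
t=7: g(7,-7)=1 g(7,-5)=7 g(7,-3)=21 g(7,-1)=34 g(7,1)=28
t=8: g(8,-8)=1 g(8,-6)=8 g(8,-4)=28 g(8,-2)=55 g(8,0)=62 g(8,2)=28
t=9: g(9,-9)=1 g(9,-7)=9 g(9,-5)=36 g(9,-3)=83 g(9,-1)=117 g(9,1)=90
t=10: g(10,-10)=1 g(10,-8)=10 g(10,-6)=45 g(10,-4)=119 g(10,-2)=200 g(10,0)=207 g(10,2)=90
Paths never hitting 3: Σ_s g(10,s) = 672
Paths hitting 3: 2^10 - 672 = 352
P = 352/1024 = 11/32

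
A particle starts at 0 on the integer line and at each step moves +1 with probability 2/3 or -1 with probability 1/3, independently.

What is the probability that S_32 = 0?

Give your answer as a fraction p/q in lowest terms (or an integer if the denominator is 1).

To be at 0 after 32 steps: need exactly 16 steps of +1 and 16 of -1.
Number of such sequences: C(32,16) = 601080390
Each has probability (2/3)^16 · (1/3)^16 = 65536/1853020188851841
P = 601080390 · 65536/1853020188851841 = 4376933826560/205891132094649

Answer: 4376933826560/205891132094649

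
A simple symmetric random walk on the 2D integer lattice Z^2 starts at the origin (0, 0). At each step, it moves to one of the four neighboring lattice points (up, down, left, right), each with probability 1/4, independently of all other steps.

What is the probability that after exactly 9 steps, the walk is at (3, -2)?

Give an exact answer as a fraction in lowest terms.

Answer: 567/32768

Derivation:
Let h be the number of horizontal steps (so 9-h are vertical). To end at (3,-2) need (h+3)/2 right-steps and ((9-h)-2)/2 up-steps.
Sum over h with 3 ≤ h ≤ 7, h ≡ 1 (mod 2), 9-h ≡ 0 (mod 2):
h=3: C(9,3)·C(3,3)·C(6,2) = 84·1·15 = 1260
h=5: C(9,5)·C(5,4)·C(4,1) = 126·5·4 = 2520
h=7: C(9,7)·C(7,5)·C(2,0) = 36·21·1 = 756
Total favorable: 4536
Total paths: 4^9 = 262144
P = 4536/262144 = 567/32768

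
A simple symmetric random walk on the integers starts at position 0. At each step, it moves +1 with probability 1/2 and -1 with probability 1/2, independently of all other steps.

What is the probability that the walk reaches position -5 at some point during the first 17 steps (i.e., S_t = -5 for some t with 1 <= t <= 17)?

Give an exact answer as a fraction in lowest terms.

Answer: 7795/32768

Derivation:
Count via complement. Let g(t,s) = #length-t paths at position s with S_1..S_t all ≠ -5.
g(t,s) = g(t-1,s-1) + g(t-1,s+1) for s ≠ -5; g(t,-5) = 0.
t=0: g(0,0)=1
t=1: g(1,-1)=1 g(1,1)=1
t=2: g(2,-2)=1 g(2,0)=2 g(2,2)=1
t=3: g(3,-3)=1 g(3,-1)=3 g(3,1)=3 g(3,3)=1
t=4: g(4,-4)=1 g(4,-2)=4 g(4,0)=6 g(4,2)=4 g(4,4)=1
t=5: g(5,-3)=5 g(5,-1)=10 g(5,1)=10 g(5,3)=5 g(5,5)=1
t=6: g(6,-4)=5 g(6,-2)=15 g(6,0)=20 g(6,2)=15 g(6,4)=6 g(6,6)=1
t=7: g(7,-3)=20 g(7,-1)=35 g(7,1)=35 g(7,3)=21 g(7,5)=7 g(7,7)=1
t=8: g(8,-4)=20 g(8,-2)=55 g(8,0)=70 g(8,2)=56 g(8,4)=28 g(8,6)=8 g(8,8)=1
t=9: g(9,-3)=75 g(9,-1)=125 g(9,1)=126 g(9,3)=84 g(9,5)=36 g(9,7)=9 g(9,9)=1
t=10: g(10,-4)=75 g(10,-2)=200 g(10,0)=251 g(10,2)=210 g(10,4)=120 g(10,6)=45 g(10,8)=10 g(10,10)=1
t=11: g(11,-3)=275 g(11,-1)=451 g(11,1)=461 g(11,3)=330 g(11,5)=165 g(11,7)=55 g(11,9)=11 g(11,11)=1
t=12: g(12,-4)=275 g(12,-2)=726 g(12,0)=912 g(12,2)=791 g(12,4)=495 g(12,6)=220 g(12,8)=66 g(12,10)=12 g(12,12)=1
t=13: g(13,-3)=1001 g(13,-1)=1638 g(13,1)=1703 g(13,3)=1286 g(13,5)=715 g(13,7)=286 g(13,9)=78 g(13,11)=13 g(13,13)=1
t=14: g(14,-4)=1001 g(14,-2)=2639 g(14,0)=3341 g(14,2)=2989 g(14,4)=2001 g(14,6)=1001 g(14,8)=364 g(14,10)=91 g(14,12)=14 g(14,14)=1
t=15: g(15,-3)=3640 g(15,-1)=5980 g(15,1)=6330 g(15,3)=4990 g(15,5)=3002 g(15,7)=1365 g(15,9)=455 g(15,11)=105 g(15,13)=15 g(15,15)=1
t=16: g(16,-4)=3640 g(16,-2)=9620 g(16,0)=12310 g(16,2)=11320 g(16,4)=7992 g(16,6)=4367 g(16,8)=1820 g(16,10)=560 g(16,12)=120 g(16,14)=16 g(16,16)=1
t=17: g(17,-3)=13260 g(17,-1)=21930 g(17,1)=23630 g(17,3)=19312 g(17,5)=12359 g(17,7)=6187 g(17,9)=2380 g(17,11)=680 g(17,13)=136 g(17,15)=17 g(17,17)=1
Paths never hitting -5: Σ_s g(17,s) = 99892
Paths hitting -5: 2^17 - 99892 = 31180
P = 31180/131072 = 7795/32768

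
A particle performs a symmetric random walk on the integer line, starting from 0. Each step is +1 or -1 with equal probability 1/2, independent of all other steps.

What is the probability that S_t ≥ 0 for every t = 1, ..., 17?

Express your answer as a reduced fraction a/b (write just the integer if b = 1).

Let f(t,s) = #length-t paths at position s with S_1..S_t all ≥ 0.
f(t,s) = f(t-1,s-1) + f(t-1,s+1) for s ≥ 0; f(t,s) = 0 for s < 0.
t=0: f(0,0)=1
t=1: f(1,1)=1
t=2: f(2,0)=1 f(2,2)=1
t=3: f(3,1)=2 f(3,3)=1
t=4: f(4,0)=2 f(4,2)=3 f(4,4)=1
t=5: f(5,1)=5 f(5,3)=4 f(5,5)=1
t=6: f(6,0)=5 f(6,2)=9 f(6,4)=5 f(6,6)=1
t=7: f(7,1)=14 f(7,3)=14 f(7,5)=6 f(7,7)=1
t=8: f(8,0)=14 f(8,2)=28 f(8,4)=20 f(8,6)=7 f(8,8)=1
t=9: f(9,1)=42 f(9,3)=48 f(9,5)=27 f(9,7)=8 f(9,9)=1
t=10: f(10,0)=42 f(10,2)=90 f(10,4)=75 f(10,6)=35 f(10,8)=9 f(10,10)=1
t=11: f(11,1)=132 f(11,3)=165 f(11,5)=110 f(11,7)=44 f(11,9)=10 f(11,11)=1
t=12: f(12,0)=132 f(12,2)=297 f(12,4)=275 f(12,6)=154 f(12,8)=54 f(12,10)=11 f(12,12)=1
t=13: f(13,1)=429 f(13,3)=572 f(13,5)=429 f(13,7)=208 f(13,9)=65 f(13,11)=12 f(13,13)=1
t=14: f(14,0)=429 f(14,2)=1001 f(14,4)=1001 f(14,6)=637 f(14,8)=273 f(14,10)=77 f(14,12)=13 f(14,14)=1
t=15: f(15,1)=1430 f(15,3)=2002 f(15,5)=1638 f(15,7)=910 f(15,9)=350 f(15,11)=90 f(15,13)=14 f(15,15)=1
t=16: f(16,0)=1430 f(16,2)=3432 f(16,4)=3640 f(16,6)=2548 f(16,8)=1260 f(16,10)=440 f(16,12)=104 f(16,14)=15 f(16,16)=1
t=17: f(17,1)=4862 f(17,3)=7072 f(17,5)=6188 f(17,7)=3808 f(17,9)=1700 f(17,11)=544 f(17,13)=119 f(17,15)=16 f(17,17)=1
Σ_s f(17,s) = 24310
P = 24310/131072 = 12155/65536

Answer: 12155/65536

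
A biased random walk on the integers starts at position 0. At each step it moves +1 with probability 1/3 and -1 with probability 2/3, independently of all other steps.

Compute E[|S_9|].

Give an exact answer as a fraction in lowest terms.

Answer: 2549/729

Derivation:
S_9 takes values m ≡ 1 (mod 2) with |m| ≤ 9; P(S_9=m) = C(9,(9+m)/2) · (1/3)^((9+m)/2) · (2/3)^((9-m)/2).
Distribution: P(S=-9)=512/19683, P(S=-7)=256/2187, P(S=-5)=512/2187, P(S=-3)=1792/6561, P(S=-1)=448/2187, P(S=1)=224/2187, P(S=3)=224/6561, P(S=5)=16/2187, P(S=7)=2/2187, P(S=9)=1/19683
E[|S_9|] = Σ_m |m|·P(S_9=m) = 2549/729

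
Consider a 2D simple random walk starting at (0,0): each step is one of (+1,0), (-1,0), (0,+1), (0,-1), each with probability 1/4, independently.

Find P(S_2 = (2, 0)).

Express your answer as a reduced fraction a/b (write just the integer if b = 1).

Let h be the number of horizontal steps (so 2-h are vertical). To end at (2,0) need (h+2)/2 right-steps and ((2-h)+0)/2 up-steps.
Sum over h with 2 ≤ h ≤ 2, h ≡ 0 (mod 2), 2-h ≡ 0 (mod 2):
h=2: C(2,2)·C(2,2)·C(0,0) = 1·1·1 = 1
Total favorable: 1
Total paths: 4^2 = 16
P = 1/16 = 1/16

Answer: 1/16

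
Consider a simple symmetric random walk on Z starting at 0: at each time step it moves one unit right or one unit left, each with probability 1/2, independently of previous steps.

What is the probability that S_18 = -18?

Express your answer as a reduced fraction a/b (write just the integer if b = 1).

To reach position -18 after 18 steps: need 0 steps of +1 and 18 of -1.
Favorable paths: C(18,0) = 1
Total paths: 2^18 = 262144
P = 1/262144 = 1/262144

Answer: 1/262144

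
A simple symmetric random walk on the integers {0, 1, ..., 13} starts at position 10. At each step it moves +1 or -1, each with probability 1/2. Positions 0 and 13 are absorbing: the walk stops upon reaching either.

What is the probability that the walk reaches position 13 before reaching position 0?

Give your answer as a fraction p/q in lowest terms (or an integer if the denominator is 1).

Symmetric walk (p = 1/2): the harmonic-function argument gives P(hit 13 before 0 | start at 10) = a/N.
P = 10/13 = 10/13

Answer: 10/13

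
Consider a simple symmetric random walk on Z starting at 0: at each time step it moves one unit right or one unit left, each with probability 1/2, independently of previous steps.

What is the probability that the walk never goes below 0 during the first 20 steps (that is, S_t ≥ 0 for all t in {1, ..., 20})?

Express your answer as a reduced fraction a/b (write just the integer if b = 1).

Answer: 46189/262144

Derivation:
Let f(t,s) = #length-t paths at position s with S_1..S_t all ≥ 0.
f(t,s) = f(t-1,s-1) + f(t-1,s+1) for s ≥ 0; f(t,s) = 0 for s < 0.
t=0: f(0,0)=1
t=1: f(1,1)=1
t=2: f(2,0)=1 f(2,2)=1
t=3: f(3,1)=2 f(3,3)=1
t=4: f(4,0)=2 f(4,2)=3 f(4,4)=1
t=5: f(5,1)=5 f(5,3)=4 f(5,5)=1
t=6: f(6,0)=5 f(6,2)=9 f(6,4)=5 f(6,6)=1
t=7: f(7,1)=14 f(7,3)=14 f(7,5)=6 f(7,7)=1
t=8: f(8,0)=14 f(8,2)=28 f(8,4)=20 f(8,6)=7 f(8,8)=1
t=9: f(9,1)=42 f(9,3)=48 f(9,5)=27 f(9,7)=8 f(9,9)=1
t=10: f(10,0)=42 f(10,2)=90 f(10,4)=75 f(10,6)=35 f(10,8)=9 f(10,10)=1
t=11: f(11,1)=132 f(11,3)=165 f(11,5)=110 f(11,7)=44 f(11,9)=10 f(11,11)=1
t=12: f(12,0)=132 f(12,2)=297 f(12,4)=275 f(12,6)=154 f(12,8)=54 f(12,10)=11 f(12,12)=1
t=13: f(13,1)=429 f(13,3)=572 f(13,5)=429 f(13,7)=208 f(13,9)=65 f(13,11)=12 f(13,13)=1
t=14: f(14,0)=429 f(14,2)=1001 f(14,4)=1001 f(14,6)=637 f(14,8)=273 f(14,10)=77 f(14,12)=13 f(14,14)=1
t=15: f(15,1)=1430 f(15,3)=2002 f(15,5)=1638 f(15,7)=910 f(15,9)=350 f(15,11)=90 f(15,13)=14 f(15,15)=1
t=16: f(16,0)=1430 f(16,2)=3432 f(16,4)=3640 f(16,6)=2548 f(16,8)=1260 f(16,10)=440 f(16,12)=104 f(16,14)=15 f(16,16)=1
t=17: f(17,1)=4862 f(17,3)=7072 f(17,5)=6188 f(17,7)=3808 f(17,9)=1700 f(17,11)=544 f(17,13)=119 f(17,15)=16 f(17,17)=1
t=18: f(18,0)=4862 f(18,2)=11934 f(18,4)=13260 f(18,6)=9996 f(18,8)=5508 f(18,10)=2244 f(18,12)=663 f(18,14)=135 f(18,16)=17 f(18,18)=1
t=19: f(19,1)=16796 f(19,3)=25194 f(19,5)=23256 f(19,7)=15504 f(19,9)=7752 f(19,11)=2907 f(19,13)=798 f(19,15)=152 f(19,17)=18 f(19,19)=1
t=20: f(20,0)=16796 f(20,2)=41990 f(20,4)=48450 f(20,6)=38760 f(20,8)=23256 f(20,10)=10659 f(20,12)=3705 f(20,14)=950 f(20,16)=170 f(20,18)=19 f(20,20)=1
Σ_s f(20,s) = 184756
P = 184756/1048576 = 46189/262144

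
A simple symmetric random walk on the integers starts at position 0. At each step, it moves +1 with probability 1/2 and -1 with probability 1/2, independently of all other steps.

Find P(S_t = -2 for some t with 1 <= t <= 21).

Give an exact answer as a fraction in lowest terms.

Answer: 173965/262144

Derivation:
Count via complement. Let g(t,s) = #length-t paths at position s with S_1..S_t all ≠ -2.
g(t,s) = g(t-1,s-1) + g(t-1,s+1) for s ≠ -2; g(t,-2) = 0.
t=0: g(0,0)=1
t=1: g(1,-1)=1 g(1,1)=1
t=2: g(2,0)=2 g(2,2)=1
t=3: g(3,-1)=2 g(3,1)=3 g(3,3)=1
t=4: g(4,0)=5 g(4,2)=4 g(4,4)=1
t=5: g(5,-1)=5 g(5,1)=9 g(5,3)=5 g(5,5)=1
t=6: g(6,0)=14 g(6,2)=14 g(6,4)=6 g(6,6)=1
t=7: g(7,-1)=14 g(7,1)=28 g(7,3)=20 g(7,5)=7 g(7,7)=1
t=8: g(8,0)=42 g(8,2)=48 g(8,4)=27 g(8,6)=8 g(8,8)=1
t=9: g(9,-1)=42 g(9,1)=90 g(9,3)=75 g(9,5)=35 g(9,7)=9 g(9,9)=1
t=10: g(10,0)=132 g(10,2)=165 g(10,4)=110 g(10,6)=44 g(10,8)=10 g(10,10)=1
t=11: g(11,-1)=132 g(11,1)=297 g(11,3)=275 g(11,5)=154 g(11,7)=54 g(11,9)=11 g(11,11)=1
t=12: g(12,0)=429 g(12,2)=572 g(12,4)=429 g(12,6)=208 g(12,8)=65 g(12,10)=12 g(12,12)=1
t=13: g(13,-1)=429 g(13,1)=1001 g(13,3)=1001 g(13,5)=637 g(13,7)=273 g(13,9)=77 g(13,11)=13 g(13,13)=1
t=14: g(14,0)=1430 g(14,2)=2002 g(14,4)=1638 g(14,6)=910 g(14,8)=350 g(14,10)=90 g(14,12)=14 g(14,14)=1
t=15: g(15,-1)=1430 g(15,1)=3432 g(15,3)=3640 g(15,5)=2548 g(15,7)=1260 g(15,9)=440 g(15,11)=104 g(15,13)=15 g(15,15)=1
t=16: g(16,0)=4862 g(16,2)=7072 g(16,4)=6188 g(16,6)=3808 g(16,8)=1700 g(16,10)=544 g(16,12)=119 g(16,14)=16 g(16,16)=1
t=17: g(17,-1)=4862 g(17,1)=11934 g(17,3)=13260 g(17,5)=9996 g(17,7)=5508 g(17,9)=2244 g(17,11)=663 g(17,13)=135 g(17,15)=17 g(17,17)=1
t=18: g(18,0)=16796 g(18,2)=25194 g(18,4)=23256 g(18,6)=15504 g(18,8)=7752 g(18,10)=2907 g(18,12)=798 g(18,14)=152 g(18,16)=18 g(18,18)=1
t=19: g(19,-1)=16796 g(19,1)=41990 g(19,3)=48450 g(19,5)=38760 g(19,7)=23256 g(19,9)=10659 g(19,11)=3705 g(19,13)=950 g(19,15)=170 g(19,17)=19 g(19,19)=1
t=20: g(20,0)=58786 g(20,2)=90440 g(20,4)=87210 g(20,6)=62016 g(20,8)=33915 g(20,10)=14364 g(20,12)=4655 g(20,14)=1120 g(20,16)=189 g(20,18)=20 g(20,20)=1
t=21: g(21,-1)=58786 g(21,1)=149226 g(21,3)=177650 g(21,5)=149226 g(21,7)=95931 g(21,9)=48279 g(21,11)=19019 g(21,13)=5775 g(21,15)=1309 g(21,17)=209 g(21,19)=21 g(21,21)=1
Paths never hitting -2: Σ_s g(21,s) = 705432
Paths hitting -2: 2^21 - 705432 = 1391720
P = 1391720/2097152 = 173965/262144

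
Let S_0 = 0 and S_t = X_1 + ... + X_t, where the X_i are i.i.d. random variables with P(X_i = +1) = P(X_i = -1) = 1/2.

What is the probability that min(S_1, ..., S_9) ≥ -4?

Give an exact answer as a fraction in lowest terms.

Answer: 57/64

Derivation:
Let f(t,s) = #length-t paths at position s with S_1..S_t all ≥ -4.
f(t,s) = f(t-1,s-1) + f(t-1,s+1) for s ≥ -4; f(t,s) = 0 for s < -4.
t=0: f(0,0)=1
t=1: f(1,-1)=1 f(1,1)=1
t=2: f(2,-2)=1 f(2,0)=2 f(2,2)=1
t=3: f(3,-3)=1 f(3,-1)=3 f(3,1)=3 f(3,3)=1
t=4: f(4,-4)=1 f(4,-2)=4 f(4,0)=6 f(4,2)=4 f(4,4)=1
t=5: f(5,-3)=5 f(5,-1)=10 f(5,1)=10 f(5,3)=5 f(5,5)=1
t=6: f(6,-4)=5 f(6,-2)=15 f(6,0)=20 f(6,2)=15 f(6,4)=6 f(6,6)=1
t=7: f(7,-3)=20 f(7,-1)=35 f(7,1)=35 f(7,3)=21 f(7,5)=7 f(7,7)=1
t=8: f(8,-4)=20 f(8,-2)=55 f(8,0)=70 f(8,2)=56 f(8,4)=28 f(8,6)=8 f(8,8)=1
t=9: f(9,-3)=75 f(9,-1)=125 f(9,1)=126 f(9,3)=84 f(9,5)=36 f(9,7)=9 f(9,9)=1
Σ_s f(9,s) = 456
P = 456/512 = 57/64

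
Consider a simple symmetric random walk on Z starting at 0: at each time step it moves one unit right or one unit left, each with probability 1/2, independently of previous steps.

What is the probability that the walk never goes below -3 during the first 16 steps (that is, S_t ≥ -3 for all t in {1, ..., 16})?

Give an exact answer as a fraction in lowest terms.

Answer: 21879/32768

Derivation:
Let f(t,s) = #length-t paths at position s with S_1..S_t all ≥ -3.
f(t,s) = f(t-1,s-1) + f(t-1,s+1) for s ≥ -3; f(t,s) = 0 for s < -3.
t=0: f(0,0)=1
t=1: f(1,-1)=1 f(1,1)=1
t=2: f(2,-2)=1 f(2,0)=2 f(2,2)=1
t=3: f(3,-3)=1 f(3,-1)=3 f(3,1)=3 f(3,3)=1
t=4: f(4,-2)=4 f(4,0)=6 f(4,2)=4 f(4,4)=1
t=5: f(5,-3)=4 f(5,-1)=10 f(5,1)=10 f(5,3)=5 f(5,5)=1
t=6: f(6,-2)=14 f(6,0)=20 f(6,2)=15 f(6,4)=6 f(6,6)=1
t=7: f(7,-3)=14 f(7,-1)=34 f(7,1)=35 f(7,3)=21 f(7,5)=7 f(7,7)=1
t=8: f(8,-2)=48 f(8,0)=69 f(8,2)=56 f(8,4)=28 f(8,6)=8 f(8,8)=1
t=9: f(9,-3)=48 f(9,-1)=117 f(9,1)=125 f(9,3)=84 f(9,5)=36 f(9,7)=9 f(9,9)=1
t=10: f(10,-2)=165 f(10,0)=242 f(10,2)=209 f(10,4)=120 f(10,6)=45 f(10,8)=10 f(10,10)=1
t=11: f(11,-3)=165 f(11,-1)=407 f(11,1)=451 f(11,3)=329 f(11,5)=165 f(11,7)=55 f(11,9)=11 f(11,11)=1
t=12: f(12,-2)=572 f(12,0)=858 f(12,2)=780 f(12,4)=494 f(12,6)=220 f(12,8)=66 f(12,10)=12 f(12,12)=1
t=13: f(13,-3)=572 f(13,-1)=1430 f(13,1)=1638 f(13,3)=1274 f(13,5)=714 f(13,7)=286 f(13,9)=78 f(13,11)=13 f(13,13)=1
t=14: f(14,-2)=2002 f(14,0)=3068 f(14,2)=2912 f(14,4)=1988 f(14,6)=1000 f(14,8)=364 f(14,10)=91 f(14,12)=14 f(14,14)=1
t=15: f(15,-3)=2002 f(15,-1)=5070 f(15,1)=5980 f(15,3)=4900 f(15,5)=2988 f(15,7)=1364 f(15,9)=455 f(15,11)=105 f(15,13)=15 f(15,15)=1
t=16: f(16,-2)=7072 f(16,0)=11050 f(16,2)=10880 f(16,4)=7888 f(16,6)=4352 f(16,8)=1819 f(16,10)=560 f(16,12)=120 f(16,14)=16 f(16,16)=1
Σ_s f(16,s) = 43758
P = 43758/65536 = 21879/32768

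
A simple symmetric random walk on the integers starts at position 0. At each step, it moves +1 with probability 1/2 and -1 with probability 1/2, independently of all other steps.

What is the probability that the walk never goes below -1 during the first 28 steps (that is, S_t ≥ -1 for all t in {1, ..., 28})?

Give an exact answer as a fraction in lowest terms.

Let f(t,s) = #length-t paths at position s with S_1..S_t all ≥ -1.
f(t,s) = f(t-1,s-1) + f(t-1,s+1) for s ≥ -1; f(t,s) = 0 for s < -1.
t=0: f(0,0)=1
t=1: f(1,-1)=1 f(1,1)=1
t=2: f(2,0)=2 f(2,2)=1
t=3: f(3,-1)=2 f(3,1)=3 f(3,3)=1
t=4: f(4,0)=5 f(4,2)=4 f(4,4)=1
t=5: f(5,-1)=5 f(5,1)=9 f(5,3)=5 f(5,5)=1
t=6: f(6,0)=14 f(6,2)=14 f(6,4)=6 f(6,6)=1
t=7: f(7,-1)=14 f(7,1)=28 f(7,3)=20 f(7,5)=7 f(7,7)=1
t=8: f(8,0)=42 f(8,2)=48 f(8,4)=27 f(8,6)=8 f(8,8)=1
t=9: f(9,-1)=42 f(9,1)=90 f(9,3)=75 f(9,5)=35 f(9,7)=9 f(9,9)=1
t=10: f(10,0)=132 f(10,2)=165 f(10,4)=110 f(10,6)=44 f(10,8)=10 f(10,10)=1
t=11: f(11,-1)=132 f(11,1)=297 f(11,3)=275 f(11,5)=154 f(11,7)=54 f(11,9)=11 f(11,11)=1
t=12: f(12,0)=429 f(12,2)=572 f(12,4)=429 f(12,6)=208 f(12,8)=65 f(12,10)=12 f(12,12)=1
t=13: f(13,-1)=429 f(13,1)=1001 f(13,3)=1001 f(13,5)=637 f(13,7)=273 f(13,9)=77 f(13,11)=13 f(13,13)=1
t=14: f(14,0)=1430 f(14,2)=2002 f(14,4)=1638 f(14,6)=910 f(14,8)=350 f(14,10)=90 f(14,12)=14 f(14,14)=1
t=15: f(15,-1)=1430 f(15,1)=3432 f(15,3)=3640 f(15,5)=2548 f(15,7)=1260 f(15,9)=440 f(15,11)=104 f(15,13)=15 f(15,15)=1
t=16: f(16,0)=4862 f(16,2)=7072 f(16,4)=6188 f(16,6)=3808 f(16,8)=1700 f(16,10)=544 f(16,12)=119 f(16,14)=16 f(16,16)=1
t=17: f(17,-1)=4862 f(17,1)=11934 f(17,3)=13260 f(17,5)=9996 f(17,7)=5508 f(17,9)=2244 f(17,11)=663 f(17,13)=135 f(17,15)=17 f(17,17)=1
t=18: f(18,0)=16796 f(18,2)=25194 f(18,4)=23256 f(18,6)=15504 f(18,8)=7752 f(18,10)=2907 f(18,12)=798 f(18,14)=152 f(18,16)=18 f(18,18)=1
t=19: f(19,-1)=16796 f(19,1)=41990 f(19,3)=48450 f(19,5)=38760 f(19,7)=23256 f(19,9)=10659 f(19,11)=3705 f(19,13)=950 f(19,15)=170 f(19,17)=19 f(19,19)=1
t=20: f(20,0)=58786 f(20,2)=90440 f(20,4)=87210 f(20,6)=62016 f(20,8)=33915 f(20,10)=14364 f(20,12)=4655 f(20,14)=1120 f(20,16)=189 f(20,18)=20 f(20,20)=1
t=21: f(21,-1)=58786 f(21,1)=149226 f(21,3)=177650 f(21,5)=149226 f(21,7)=95931 f(21,9)=48279 f(21,11)=19019 f(21,13)=5775 f(21,15)=1309 f(21,17)=209 f(21,19)=21 f(21,21)=1
t=22: f(22,0)=208012 f(22,2)=326876 f(22,4)=326876 f(22,6)=245157 f(22,8)=144210 f(22,10)=67298 f(22,12)=24794 f(22,14)=7084 f(22,16)=1518 f(22,18)=230 f(22,20)=22 f(22,22)=1
t=23: f(23,-1)=208012 f(23,1)=534888 f(23,3)=653752 f(23,5)=572033 f(23,7)=389367 f(23,9)=211508 f(23,11)=92092 f(23,13)=31878 f(23,15)=8602 f(23,17)=1748 f(23,19)=252 f(23,21)=23 f(23,23)=1
t=24: f(24,0)=742900 f(24,2)=1188640 f(24,4)=1225785 f(24,6)=961400 f(24,8)=600875 f(24,10)=303600 f(24,12)=123970 f(24,14)=40480 f(24,16)=10350 f(24,18)=2000 f(24,20)=275 f(24,22)=24 f(24,24)=1
t=25: f(25,-1)=742900 f(25,1)=1931540 f(25,3)=2414425 f(25,5)=2187185 f(25,7)=1562275 f(25,9)=904475 f(25,11)=427570 f(25,13)=164450 f(25,15)=50830 f(25,17)=12350 f(25,19)=2275 f(25,21)=299 f(25,23)=25 f(25,25)=1
t=26: f(26,0)=2674440 f(26,2)=4345965 f(26,4)=4601610 f(26,6)=3749460 f(26,8)=2466750 f(26,10)=1332045 f(26,12)=592020 f(26,14)=215280 f(26,16)=63180 f(26,18)=14625 f(26,20)=2574 f(26,22)=324 f(26,24)=26 f(26,26)=1
t=27: f(27,-1)=2674440 f(27,1)=7020405 f(27,3)=8947575 f(27,5)=8351070 f(27,7)=6216210 f(27,9)=3798795 f(27,11)=1924065 f(27,13)=807300 f(27,15)=278460 f(27,17)=77805 f(27,19)=17199 f(27,21)=2898 f(27,23)=350 f(27,25)=27 f(27,27)=1
t=28: f(28,0)=9694845 f(28,2)=15967980 f(28,4)=17298645 f(28,6)=14567280 f(28,8)=10015005 f(28,10)=5722860 f(28,12)=2731365 f(28,14)=1085760 f(28,16)=356265 f(28,18)=95004 f(28,20)=20097 f(28,22)=3248 f(28,24)=377 f(28,26)=28 f(28,28)=1
Σ_s f(28,s) = 77558760
P = 77558760/268435456 = 9694845/33554432

Answer: 9694845/33554432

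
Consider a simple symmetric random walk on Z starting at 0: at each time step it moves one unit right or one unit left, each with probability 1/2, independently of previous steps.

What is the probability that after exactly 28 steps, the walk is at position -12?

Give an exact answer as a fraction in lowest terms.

To reach position -12 after 28 steps: need 8 steps of +1 and 20 of -1.
Favorable paths: C(28,8) = 3108105
Total paths: 2^28 = 268435456
P = 3108105/268435456 = 3108105/268435456

Answer: 3108105/268435456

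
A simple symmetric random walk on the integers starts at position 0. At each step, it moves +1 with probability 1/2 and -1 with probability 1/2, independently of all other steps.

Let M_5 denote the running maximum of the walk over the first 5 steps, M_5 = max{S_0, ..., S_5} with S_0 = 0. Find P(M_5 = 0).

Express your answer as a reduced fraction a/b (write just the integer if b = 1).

Let M_5 = max(S_0,...,S_5). Use the reflection principle: for j ≥ 1, #{paths with M_5 ≥ j} = #{S_5 ≥ j} + #{S_5 ≥ j+1}.
P(M_5 ≥ 0) = 1 since S_0 = 0, so #{M_5 ≥ 0} = 32.
#{M_5 ≥ 1} = #{S_5 ≥ 1} + #{S_5 ≥ 2} = 16 + 6 = 22.
#{M_5 = 0} = 32 - 22 = 10.
P(M_5 = 0) = 10/32 = 5/16

Answer: 5/16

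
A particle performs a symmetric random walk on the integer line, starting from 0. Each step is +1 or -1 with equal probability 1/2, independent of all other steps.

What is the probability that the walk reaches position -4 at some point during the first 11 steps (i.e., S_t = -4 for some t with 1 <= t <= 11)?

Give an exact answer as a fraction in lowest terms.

Answer: 29/128

Derivation:
Count via complement. Let g(t,s) = #length-t paths at position s with S_1..S_t all ≠ -4.
g(t,s) = g(t-1,s-1) + g(t-1,s+1) for s ≠ -4; g(t,-4) = 0.
t=0: g(0,0)=1
t=1: g(1,-1)=1 g(1,1)=1
t=2: g(2,-2)=1 g(2,0)=2 g(2,2)=1
t=3: g(3,-3)=1 g(3,-1)=3 g(3,1)=3 g(3,3)=1
t=4: g(4,-2)=4 g(4,0)=6 g(4,2)=4 g(4,4)=1
t=5: g(5,-3)=4 g(5,-1)=10 g(5,1)=10 g(5,3)=5 g(5,5)=1
t=6: g(6,-2)=14 g(6,0)=20 g(6,2)=15 g(6,4)=6 g(6,6)=1
t=7: g(7,-3)=14 g(7,-1)=34 g(7,1)=35 g(7,3)=21 g(7,5)=7 g(7,7)=1
t=8: g(8,-2)=48 g(8,0)=69 g(8,2)=56 g(8,4)=28 g(8,6)=8 g(8,8)=1
t=9: g(9,-3)=48 g(9,-1)=117 g(9,1)=125 g(9,3)=84 g(9,5)=36 g(9,7)=9 g(9,9)=1
t=10: g(10,-2)=165 g(10,0)=242 g(10,2)=209 g(10,4)=120 g(10,6)=45 g(10,8)=10 g(10,10)=1
t=11: g(11,-3)=165 g(11,-1)=407 g(11,1)=451 g(11,3)=329 g(11,5)=165 g(11,7)=55 g(11,9)=11 g(11,11)=1
Paths never hitting -4: Σ_s g(11,s) = 1584
Paths hitting -4: 2^11 - 1584 = 464
P = 464/2048 = 29/128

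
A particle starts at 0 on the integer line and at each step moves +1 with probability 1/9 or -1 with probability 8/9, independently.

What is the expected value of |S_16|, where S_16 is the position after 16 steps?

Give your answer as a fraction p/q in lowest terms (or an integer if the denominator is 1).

Answer: 7686640465678256/617673396283947

Derivation:
S_16 takes values m ≡ 0 (mod 2) with |m| ≤ 16; P(S_16=m) = C(16,(16+m)/2) · (1/9)^((16+m)/2) · (8/9)^((16-m)/2).
Distribution: P(S=-16)=281474976710656/1853020188851841, P(S=-14)=562949953421312/1853020188851841, P(S=-12)=175921860444160/617673396283947, P(S=-10)=307863255777280/1853020188851841, P(S=-8)=125069447659520/1853020188851841, P(S=-6)=12506944765952/617673396283947, P(S=-4)=8598524526592/1853020188851841, P(S=-2)=1535450808320/1853020188851841, P(S=0)=23991418880/205891132094649, P(S=2)=23991418880/1853020188851841, P(S=4)=2099249152/1853020188851841, P(S=6)=47710208/617673396283947, P(S=8)=7454720/1853020188851841, P(S=10)=286720/1853020188851841, P(S=12)=2560/617673396283947, P(S=14)=128/1853020188851841, P(S=16)=1/1853020188851841
E[|S_16|] = Σ_m |m|·P(S_16=m) = 7686640465678256/617673396283947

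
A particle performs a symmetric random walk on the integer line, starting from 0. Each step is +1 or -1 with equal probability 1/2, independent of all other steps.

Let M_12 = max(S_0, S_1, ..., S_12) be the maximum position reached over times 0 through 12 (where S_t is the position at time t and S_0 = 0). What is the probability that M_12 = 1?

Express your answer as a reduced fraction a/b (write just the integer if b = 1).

Answer: 99/512

Derivation:
Let M_12 = max(S_0,...,S_12). Use the reflection principle: for j ≥ 1, #{paths with M_12 ≥ j} = #{S_12 ≥ j} + #{S_12 ≥ j+1}.
By reflection, #{M_12 ≥ 1} = #{S_12 ≥ 1} + #{S_12 ≥ 2} = 1586 + 1586 = 3172.
#{M_12 ≥ 2} = #{S_12 ≥ 2} + #{S_12 ≥ 3} = 1586 + 794 = 2380.
#{M_12 = 1} = 3172 - 2380 = 792.
P(M_12 = 1) = 792/4096 = 99/512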